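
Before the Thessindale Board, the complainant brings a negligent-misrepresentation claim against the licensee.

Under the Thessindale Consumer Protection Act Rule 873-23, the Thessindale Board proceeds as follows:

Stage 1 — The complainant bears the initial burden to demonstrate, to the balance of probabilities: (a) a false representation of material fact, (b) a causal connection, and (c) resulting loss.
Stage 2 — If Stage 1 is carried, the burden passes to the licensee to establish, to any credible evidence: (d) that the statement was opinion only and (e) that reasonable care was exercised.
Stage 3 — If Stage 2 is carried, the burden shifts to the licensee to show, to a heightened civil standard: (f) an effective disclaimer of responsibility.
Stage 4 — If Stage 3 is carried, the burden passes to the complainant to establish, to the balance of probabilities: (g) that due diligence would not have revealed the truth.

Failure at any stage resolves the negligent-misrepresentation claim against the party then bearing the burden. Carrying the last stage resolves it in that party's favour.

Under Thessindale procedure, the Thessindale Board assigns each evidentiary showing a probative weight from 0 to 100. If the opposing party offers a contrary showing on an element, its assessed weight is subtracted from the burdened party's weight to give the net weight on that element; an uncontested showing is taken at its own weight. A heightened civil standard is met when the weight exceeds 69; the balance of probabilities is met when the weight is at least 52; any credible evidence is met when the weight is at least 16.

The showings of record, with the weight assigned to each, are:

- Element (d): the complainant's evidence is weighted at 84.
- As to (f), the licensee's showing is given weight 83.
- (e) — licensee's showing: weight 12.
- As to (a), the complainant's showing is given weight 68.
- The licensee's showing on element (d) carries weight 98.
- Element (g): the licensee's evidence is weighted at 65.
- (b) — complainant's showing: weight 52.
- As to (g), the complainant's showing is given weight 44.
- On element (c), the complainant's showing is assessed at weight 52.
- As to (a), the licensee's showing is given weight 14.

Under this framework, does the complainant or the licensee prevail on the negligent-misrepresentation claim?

Stage 1 (complainant, the balance of probabilities, weight is at least 52): (a) net 68−14=54 ≥ 52 — meets; (b) 52 ≥ 52 — meets; (c) 52 ≥ 52 — meets.
  All elements met. The burden passes to the licensee.
Stage 2 (licensee, any credible evidence, weight is at least 16): (d) net 98−84=14 < 16 — fails; (e) 12 < 16 — fails.
  Not every element is met, so the licensee fails to carry Stage 2.
So the complainant prevails.

complainant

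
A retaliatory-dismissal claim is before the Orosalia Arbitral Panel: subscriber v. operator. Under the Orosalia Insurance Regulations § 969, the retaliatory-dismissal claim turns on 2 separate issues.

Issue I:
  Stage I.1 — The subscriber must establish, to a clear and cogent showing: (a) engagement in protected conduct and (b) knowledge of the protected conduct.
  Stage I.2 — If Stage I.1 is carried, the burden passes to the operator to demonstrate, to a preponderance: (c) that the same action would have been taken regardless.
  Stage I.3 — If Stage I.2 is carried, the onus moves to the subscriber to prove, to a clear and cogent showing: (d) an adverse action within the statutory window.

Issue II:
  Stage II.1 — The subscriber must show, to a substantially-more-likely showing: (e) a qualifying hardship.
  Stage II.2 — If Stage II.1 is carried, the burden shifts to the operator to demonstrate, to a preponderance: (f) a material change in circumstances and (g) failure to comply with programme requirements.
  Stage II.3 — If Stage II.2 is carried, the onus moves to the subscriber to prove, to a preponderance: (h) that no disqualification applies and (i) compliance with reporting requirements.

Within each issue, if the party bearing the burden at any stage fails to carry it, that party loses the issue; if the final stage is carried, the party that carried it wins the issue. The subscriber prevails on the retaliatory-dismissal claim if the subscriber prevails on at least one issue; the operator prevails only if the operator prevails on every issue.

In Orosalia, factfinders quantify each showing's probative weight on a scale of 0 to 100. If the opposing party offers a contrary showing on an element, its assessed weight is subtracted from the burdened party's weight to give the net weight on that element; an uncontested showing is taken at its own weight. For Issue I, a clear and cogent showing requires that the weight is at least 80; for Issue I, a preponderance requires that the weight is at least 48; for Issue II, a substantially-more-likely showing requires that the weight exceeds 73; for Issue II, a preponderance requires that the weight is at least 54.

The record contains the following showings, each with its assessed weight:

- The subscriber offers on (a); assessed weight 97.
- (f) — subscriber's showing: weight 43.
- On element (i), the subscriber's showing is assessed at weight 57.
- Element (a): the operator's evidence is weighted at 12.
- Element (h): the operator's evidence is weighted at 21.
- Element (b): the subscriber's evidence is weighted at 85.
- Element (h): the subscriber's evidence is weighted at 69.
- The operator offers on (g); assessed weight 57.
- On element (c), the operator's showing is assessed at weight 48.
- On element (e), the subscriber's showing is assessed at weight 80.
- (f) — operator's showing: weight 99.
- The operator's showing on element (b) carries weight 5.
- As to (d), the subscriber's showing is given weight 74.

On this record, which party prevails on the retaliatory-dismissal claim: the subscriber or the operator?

— Issue I —
Stage I.1 — burden on subscriber; standard: a clear and cogent showing (weight is at least 80).
    (a): 97 − 12 = 85 ≥ 80 [met]
    (b): 85 − 5 = 80 ≥ 80 [met]
  All elements met. The burden passes to the operator.
Stage I.2 — burden on operator; standard: a preponderance (weight is at least 48).
    (c): 48 ≥ 48 [met]
  Stage I.2 is satisfied; the onus moves to the subscriber.
Stage I.3 — burden on subscriber; standard: a clear and cogent showing (weight is at least 80).
    (d): 74 < 80 [not met]
  Stage I.3 not carried; the subscriber fails its burden.
The analysis ends at Stage I.3; the operator prevails on this issue.
— Issue II —
Stage II.1 (subscriber, a substantially-more-likely showing, weight exceeds 73): (e) 80 > 73 — meets.
  All elements met. The burden passes to the operator.
Stage II.2 (operator, a preponderance, weight is at least 54): (f) net 99−43=56 ≥ 54 — meets; (g) 57 ≥ 54 — meets.
  Stage II.2 is satisfied; the onus moves to the subscriber.
Stage II.3 (subscriber, a preponderance, weight is at least 54): (h) net 69−21=48 < 54 — fails; (i) 57 ≥ 54 — meets.
  The subscriber does not carry Stage II.3.
The analysis ends at Stage II.3; the operator prevails on this issue.
Per-issue: Issue I → operator; Issue II → operator. The subscriber must prevail on at least one issue; overall, the operator prevails.

operator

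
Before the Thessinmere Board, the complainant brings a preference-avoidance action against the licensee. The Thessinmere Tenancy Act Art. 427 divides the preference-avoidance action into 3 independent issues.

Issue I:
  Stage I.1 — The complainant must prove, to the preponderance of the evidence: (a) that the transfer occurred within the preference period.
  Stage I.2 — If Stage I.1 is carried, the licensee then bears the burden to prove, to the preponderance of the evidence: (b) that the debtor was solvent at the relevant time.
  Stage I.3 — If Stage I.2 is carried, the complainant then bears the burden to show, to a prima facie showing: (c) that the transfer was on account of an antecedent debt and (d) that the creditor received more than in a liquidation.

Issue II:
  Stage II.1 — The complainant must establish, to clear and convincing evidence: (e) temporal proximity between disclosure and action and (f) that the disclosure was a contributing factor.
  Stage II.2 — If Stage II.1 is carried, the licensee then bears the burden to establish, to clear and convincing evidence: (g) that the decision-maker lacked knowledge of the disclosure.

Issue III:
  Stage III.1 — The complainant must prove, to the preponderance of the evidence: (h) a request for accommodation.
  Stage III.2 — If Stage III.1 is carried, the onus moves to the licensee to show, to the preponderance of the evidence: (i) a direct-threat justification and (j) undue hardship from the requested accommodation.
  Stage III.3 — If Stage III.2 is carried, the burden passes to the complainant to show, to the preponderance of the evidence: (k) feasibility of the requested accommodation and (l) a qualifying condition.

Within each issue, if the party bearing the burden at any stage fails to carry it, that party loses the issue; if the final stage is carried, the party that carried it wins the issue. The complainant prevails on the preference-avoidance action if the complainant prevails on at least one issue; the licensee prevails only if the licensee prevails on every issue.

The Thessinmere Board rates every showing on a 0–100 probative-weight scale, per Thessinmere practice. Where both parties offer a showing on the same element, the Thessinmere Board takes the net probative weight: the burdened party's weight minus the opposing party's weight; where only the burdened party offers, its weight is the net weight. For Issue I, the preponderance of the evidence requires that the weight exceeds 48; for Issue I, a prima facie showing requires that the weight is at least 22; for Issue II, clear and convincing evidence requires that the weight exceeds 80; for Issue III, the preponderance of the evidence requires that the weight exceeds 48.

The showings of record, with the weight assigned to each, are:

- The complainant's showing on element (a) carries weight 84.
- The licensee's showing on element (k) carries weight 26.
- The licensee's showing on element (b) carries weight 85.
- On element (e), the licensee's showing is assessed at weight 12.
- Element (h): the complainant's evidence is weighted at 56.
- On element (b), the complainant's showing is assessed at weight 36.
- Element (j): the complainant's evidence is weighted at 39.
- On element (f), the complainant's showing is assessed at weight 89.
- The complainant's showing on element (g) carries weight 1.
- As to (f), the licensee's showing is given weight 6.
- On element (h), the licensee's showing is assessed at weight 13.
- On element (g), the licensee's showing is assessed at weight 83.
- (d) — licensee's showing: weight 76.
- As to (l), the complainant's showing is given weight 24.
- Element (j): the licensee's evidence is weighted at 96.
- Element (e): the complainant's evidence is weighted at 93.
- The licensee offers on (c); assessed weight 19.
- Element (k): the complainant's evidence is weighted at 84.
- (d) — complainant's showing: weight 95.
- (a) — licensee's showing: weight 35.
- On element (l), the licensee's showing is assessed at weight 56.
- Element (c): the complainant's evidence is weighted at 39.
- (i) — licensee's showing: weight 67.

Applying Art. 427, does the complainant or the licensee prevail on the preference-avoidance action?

licensee

— Issue I —
Stage I.1 (complainant, the preponderance of the evidence, weight exceeds 48): (a) net 84−35=49 > 48 — meets.
  Stage I.1 is satisfied; the onus moves to the licensee.
Stage I.2 (licensee, the preponderance of the evidence, weight exceeds 48): (b) net 85−36=49 > 48 — meets.
  Stage I.2 carried; the burden shifts to the complainant.
Stage I.3 (complainant, a prima facie showing, weight is at least 22): (c) net 39−19=20 < 22 — fails; (d) net 95−76=19 < 22 — fails.
  Stage I.3 not carried; the complainant fails its burden.
The licensee prevails on this issue.
— Issue II —
At Stage II.1 the complainant must meet clear and convincing evidence (weight exceeds 80): on (e) the weight is 93 less the opposing 12 gives net 81, > 80, so (e) meets the standard; on (f) the weight is 89 less the opposing 6 gives net 83, which does exceed 80, so (f) meets the standard.
  Stage II.1 is satisfied; the onus moves to the licensee.
At Stage II.2 the licensee must meet clear and convincing evidence (weight exceeds 80): on (g) the weight is 83 less the opposing 1 gives net 82, > 80, so (g) meets the standard.
  Stage II.2 carried; the final stage is satisfied.
All stages carried — the licensee prevails on this issue.
— Issue III —
Stage III.1 (complainant, the preponderance of the evidence, weight exceeds 48): (h) net 56−13=43 ≤ 48 — fails.
  Stage III.1 not carried; the complainant fails its burden.
The licensee prevails on this issue.
Per-issue: Issue I → licensee; Issue II → licensee; Issue III → licensee. The complainant must prevail on at least one issue; overall, the licensee prevails.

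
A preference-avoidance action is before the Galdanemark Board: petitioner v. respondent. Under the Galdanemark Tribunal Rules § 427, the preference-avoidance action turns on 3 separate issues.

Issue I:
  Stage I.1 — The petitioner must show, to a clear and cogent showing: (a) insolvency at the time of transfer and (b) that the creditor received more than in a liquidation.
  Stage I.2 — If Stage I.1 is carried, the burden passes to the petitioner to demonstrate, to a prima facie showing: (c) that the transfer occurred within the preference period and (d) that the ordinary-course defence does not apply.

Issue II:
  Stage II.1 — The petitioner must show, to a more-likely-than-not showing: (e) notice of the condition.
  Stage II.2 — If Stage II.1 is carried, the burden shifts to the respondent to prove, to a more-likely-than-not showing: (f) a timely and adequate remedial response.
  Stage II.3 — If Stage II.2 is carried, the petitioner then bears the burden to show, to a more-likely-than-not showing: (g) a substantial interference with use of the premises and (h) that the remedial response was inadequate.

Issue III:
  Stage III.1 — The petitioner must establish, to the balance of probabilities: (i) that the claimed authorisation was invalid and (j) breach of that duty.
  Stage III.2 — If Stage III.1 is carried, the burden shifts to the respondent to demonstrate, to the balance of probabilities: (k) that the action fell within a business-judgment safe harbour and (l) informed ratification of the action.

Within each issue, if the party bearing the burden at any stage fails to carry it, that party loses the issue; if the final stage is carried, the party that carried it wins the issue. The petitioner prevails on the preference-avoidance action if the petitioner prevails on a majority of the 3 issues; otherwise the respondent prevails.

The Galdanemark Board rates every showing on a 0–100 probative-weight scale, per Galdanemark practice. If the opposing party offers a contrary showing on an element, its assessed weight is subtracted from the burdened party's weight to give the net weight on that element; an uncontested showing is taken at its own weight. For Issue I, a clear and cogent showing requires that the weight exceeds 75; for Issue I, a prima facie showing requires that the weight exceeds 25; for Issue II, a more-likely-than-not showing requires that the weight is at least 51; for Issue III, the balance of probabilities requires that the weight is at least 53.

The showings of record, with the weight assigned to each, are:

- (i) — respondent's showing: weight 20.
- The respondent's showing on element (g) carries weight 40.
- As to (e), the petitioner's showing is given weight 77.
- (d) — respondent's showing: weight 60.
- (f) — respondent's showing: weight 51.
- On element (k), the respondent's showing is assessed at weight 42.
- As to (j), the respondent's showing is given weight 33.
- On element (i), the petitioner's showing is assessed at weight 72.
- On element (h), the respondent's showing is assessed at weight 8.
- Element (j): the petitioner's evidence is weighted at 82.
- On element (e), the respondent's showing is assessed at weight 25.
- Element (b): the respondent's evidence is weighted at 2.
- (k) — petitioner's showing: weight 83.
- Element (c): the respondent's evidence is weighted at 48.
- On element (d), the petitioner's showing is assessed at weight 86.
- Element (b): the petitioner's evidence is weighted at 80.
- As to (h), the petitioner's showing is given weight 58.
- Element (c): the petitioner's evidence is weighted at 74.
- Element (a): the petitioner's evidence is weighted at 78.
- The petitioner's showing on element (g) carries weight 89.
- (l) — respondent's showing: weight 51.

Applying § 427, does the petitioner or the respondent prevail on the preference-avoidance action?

— Issue I —
At Stage I.1 the petitioner must meet a clear and cogent showing (weight exceeds 75): on (a) the weight is 78, which does exceed 75, so (a) meets the standard; on (b) the weight is 80 less the opposing 2 gives net 78, > 75, so (b) meets the standard.
  Stage I.1 carried; the burden remains with the petitioner.
At Stage I.2 the petitioner must meet a prima facie showing (weight exceeds 25): on (c) the weight is 74 less the opposing 48 gives net 26, > 25, so (c) meets the standard; on (d) the weight is 86 less the opposing 60 gives net 26, which does exceed 25, so (d) meets the standard.
  Stage I.2 carried; the final stage is satisfied.
Every stage carried; the petitioner prevails on this issue.
— Issue II —
At Stage II.1 the petitioner must meet a more-likely-than-not showing (weight is at least 51): on (e) the weight is 77 less the opposing 25 gives net 52, which does reach 51, so (e) meets the standard.
  Stage II.1 carried; the burden shifts to the respondent.
At Stage II.2 the respondent must meet a more-likely-than-not showing (weight is at least 51): on (f) the weight is 51, ≥ 51, so (f) meets the standard.
  All elements met. The burden passes to the petitioner.
At Stage II.3 the petitioner must meet a more-likely-than-not showing (weight is at least 51): on (g) the weight is 89 less the opposing 40 gives net 49, which does not reach 51, so (g) does not meet the standard; on (h) the weight is 58 less the opposing 8 gives net 50, < 51, so (h) does not meet the standard.
  The petitioner does not carry Stage II.3.
So the respondent prevails on this issue.
— Issue III —
Stage III.1 (petitioner, the balance of probabilities, weight is at least 53): (i) net 72−20=52 < 53 — fails; (j) net 82−33=49 < 53 — fails.
  Not every element is met, so the petitioner fails to carry Stage III.1.
The respondent prevails on this issue.
Per-issue: Issue I → petitioner; Issue II → respondent; Issue III → respondent. The petitioner must prevail on a majority of issues; overall, the respondent prevails.

respondent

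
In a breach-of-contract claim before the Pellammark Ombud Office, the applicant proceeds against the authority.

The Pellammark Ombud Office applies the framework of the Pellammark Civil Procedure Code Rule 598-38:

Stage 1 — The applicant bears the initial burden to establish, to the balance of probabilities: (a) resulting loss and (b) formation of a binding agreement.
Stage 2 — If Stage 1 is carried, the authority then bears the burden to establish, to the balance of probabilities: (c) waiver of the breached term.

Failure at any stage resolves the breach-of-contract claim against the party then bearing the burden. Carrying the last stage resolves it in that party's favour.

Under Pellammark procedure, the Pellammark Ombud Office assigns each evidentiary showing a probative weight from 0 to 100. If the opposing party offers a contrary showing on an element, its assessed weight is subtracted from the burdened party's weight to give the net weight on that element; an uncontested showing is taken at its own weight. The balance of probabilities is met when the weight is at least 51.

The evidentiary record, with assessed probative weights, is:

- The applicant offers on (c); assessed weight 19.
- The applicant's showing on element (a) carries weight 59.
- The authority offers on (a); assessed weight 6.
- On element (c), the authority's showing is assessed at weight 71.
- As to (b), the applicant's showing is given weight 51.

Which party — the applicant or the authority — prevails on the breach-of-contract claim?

authority

Stage 1 — burden on applicant; standard: the balance of probabilities (weight is at least 51).
    (a): 59 − 6 = 53 ≥ 51 [met]
    (b): 51 ≥ 51 [met]
  The applicant carries Stage 1; the authority now bears the burden.
Stage 2 — burden on authority; standard: the balance of probabilities (weight is at least 51).
    (c): 71 − 19 = 52 ≥ 51 [met]
  Stage 2 carried; the final stage is satisfied.
With every stage satisfied, the authority prevails.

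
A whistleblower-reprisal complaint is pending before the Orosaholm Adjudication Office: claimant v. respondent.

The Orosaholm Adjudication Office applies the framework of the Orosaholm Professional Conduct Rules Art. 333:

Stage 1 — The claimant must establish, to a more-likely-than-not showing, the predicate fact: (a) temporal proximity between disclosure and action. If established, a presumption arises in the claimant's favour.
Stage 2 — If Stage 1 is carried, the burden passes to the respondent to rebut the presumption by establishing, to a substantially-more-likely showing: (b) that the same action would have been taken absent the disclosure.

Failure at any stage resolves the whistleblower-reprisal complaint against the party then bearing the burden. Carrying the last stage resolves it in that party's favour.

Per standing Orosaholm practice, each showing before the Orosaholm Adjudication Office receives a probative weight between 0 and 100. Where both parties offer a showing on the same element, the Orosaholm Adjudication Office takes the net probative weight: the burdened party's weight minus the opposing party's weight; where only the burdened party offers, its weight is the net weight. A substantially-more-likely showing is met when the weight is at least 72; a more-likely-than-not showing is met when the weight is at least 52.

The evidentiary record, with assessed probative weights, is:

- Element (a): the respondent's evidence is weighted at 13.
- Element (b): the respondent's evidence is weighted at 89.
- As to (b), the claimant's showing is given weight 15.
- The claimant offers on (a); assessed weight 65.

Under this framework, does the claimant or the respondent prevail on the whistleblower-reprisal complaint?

respondent

Stage 1 — burden on claimant; standard: a more-likely-than-not showing (weight is at least 52).
    (a): 65 − 13 = 52 ≥ 52 [met]
  All elements met. The burden passes to the respondent.
Stage 2 — burden on respondent; standard: a substantially-more-likely showing (weight is at least 72).
    (b): 89 − 15 = 74 ≥ 72 [met]
  The respondent carries the last stage.
With every stage satisfied, the respondent prevails.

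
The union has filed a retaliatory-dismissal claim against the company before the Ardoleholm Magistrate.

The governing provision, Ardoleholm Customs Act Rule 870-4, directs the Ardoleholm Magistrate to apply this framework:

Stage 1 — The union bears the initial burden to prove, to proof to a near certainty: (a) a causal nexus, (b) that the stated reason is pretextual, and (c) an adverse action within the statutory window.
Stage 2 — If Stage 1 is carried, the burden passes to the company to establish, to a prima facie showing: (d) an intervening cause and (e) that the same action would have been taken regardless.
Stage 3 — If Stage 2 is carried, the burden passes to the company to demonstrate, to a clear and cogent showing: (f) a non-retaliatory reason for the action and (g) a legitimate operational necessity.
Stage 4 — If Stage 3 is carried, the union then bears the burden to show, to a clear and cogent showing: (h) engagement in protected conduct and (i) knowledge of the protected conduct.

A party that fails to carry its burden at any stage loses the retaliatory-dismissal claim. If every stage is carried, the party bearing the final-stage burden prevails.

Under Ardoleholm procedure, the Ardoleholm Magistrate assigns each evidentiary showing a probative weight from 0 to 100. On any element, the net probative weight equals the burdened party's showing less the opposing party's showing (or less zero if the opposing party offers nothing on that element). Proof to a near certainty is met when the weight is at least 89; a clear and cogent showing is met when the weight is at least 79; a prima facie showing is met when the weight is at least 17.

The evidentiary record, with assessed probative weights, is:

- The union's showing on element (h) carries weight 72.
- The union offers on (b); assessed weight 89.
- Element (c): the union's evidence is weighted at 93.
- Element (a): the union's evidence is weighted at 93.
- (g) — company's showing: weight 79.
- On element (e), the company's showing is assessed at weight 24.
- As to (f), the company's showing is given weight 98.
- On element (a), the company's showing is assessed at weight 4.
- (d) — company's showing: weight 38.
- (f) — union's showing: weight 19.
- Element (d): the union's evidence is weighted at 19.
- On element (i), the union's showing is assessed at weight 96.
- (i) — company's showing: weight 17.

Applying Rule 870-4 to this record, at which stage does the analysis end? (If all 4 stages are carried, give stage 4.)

stage 4

At Stage 1 the union must meet proof to a near certainty (weight is at least 89): on (a) the weight is 93 less the opposing 4 gives net 89, which does reach 89, so (a) meets the standard; on (b) the weight is 89, ≥ 89, so (b) meets the standard; on (c) the weight is 93, ≥ 89, so (c) meets the standard.
  The union carries Stage 1; the company now bears the burden.
At Stage 2 the company must meet a prima facie showing (weight is at least 17): on (d) the weight is 38 less the opposing 19 gives net 19, ≥ 17, so (d) meets the standard; on (e) the weight is 24, ≥ 17, so (e) meets the standard.
  Stage 2 is satisfied; the company continues to bear the burden.
At Stage 3 the company must meet a clear and cogent showing (weight is at least 79): on (f) the weight is 98 less the opposing 19 gives net 79, which does reach 79, so (f) meets the standard; on (g) the weight is 79, ≥ 79, so (g) meets the standard.
  Stage 3 is satisfied; the onus moves to the union.
At Stage 4 the union must meet a clear and cogent showing (weight is at least 79): on (h) the weight is 72, < 79, so (h) does not meet the standard; on (i) the weight is 96 less the opposing 17 gives net 79, ≥ 79, so (i) meets the standard.
  The union does not carry Stage 4.
The analysis ends at Stage 4; the company prevails.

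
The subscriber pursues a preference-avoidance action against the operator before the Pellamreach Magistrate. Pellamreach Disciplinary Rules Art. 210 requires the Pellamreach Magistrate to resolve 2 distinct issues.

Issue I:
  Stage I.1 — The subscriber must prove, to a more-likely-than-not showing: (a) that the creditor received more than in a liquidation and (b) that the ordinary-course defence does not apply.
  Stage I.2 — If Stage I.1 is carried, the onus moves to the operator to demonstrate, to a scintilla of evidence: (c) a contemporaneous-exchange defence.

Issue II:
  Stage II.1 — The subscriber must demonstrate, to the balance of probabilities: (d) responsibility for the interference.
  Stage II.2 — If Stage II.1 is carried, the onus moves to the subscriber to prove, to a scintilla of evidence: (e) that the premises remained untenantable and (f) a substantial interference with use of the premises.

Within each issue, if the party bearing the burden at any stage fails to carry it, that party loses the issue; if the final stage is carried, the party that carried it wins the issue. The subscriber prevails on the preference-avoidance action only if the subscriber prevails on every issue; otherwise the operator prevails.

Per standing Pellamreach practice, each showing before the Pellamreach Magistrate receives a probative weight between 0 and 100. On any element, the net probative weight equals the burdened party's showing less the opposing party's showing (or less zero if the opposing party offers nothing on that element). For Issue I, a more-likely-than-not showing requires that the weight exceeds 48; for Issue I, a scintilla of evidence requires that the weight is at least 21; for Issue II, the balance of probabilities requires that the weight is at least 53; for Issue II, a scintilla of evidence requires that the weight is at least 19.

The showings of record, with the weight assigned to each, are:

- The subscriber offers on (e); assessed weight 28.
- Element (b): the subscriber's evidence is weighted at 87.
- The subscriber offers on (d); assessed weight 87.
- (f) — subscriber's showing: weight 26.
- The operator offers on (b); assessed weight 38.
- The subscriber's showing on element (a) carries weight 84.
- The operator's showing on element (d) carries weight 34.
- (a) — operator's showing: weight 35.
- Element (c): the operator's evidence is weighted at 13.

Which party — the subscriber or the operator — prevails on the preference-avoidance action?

subscriber

— Issue I —
Stage I.1 — burden on subscriber; standard: a more-likely-than-not showing (weight exceeds 48).
    (a): 84 − 35 = 49 > 48 [met]
    (b): 87 − 38 = 49 > 48 [met]
  Stage I.1 is satisfied; the onus moves to the operator.
Stage I.2 — burden on operator; standard: a scintilla of evidence (weight is at least 21).
    (c): 13 < 21 [not met]
  The operator does not carry Stage I.2.
The analysis ends at Stage I.2; the subscriber prevails on this issue.
— Issue II —
At Stage II.1 the subscriber must meet the balance of probabilities (weight is at least 53): on (d) the weight is 87 less the opposing 34 gives net 53, ≥ 53, so (d) meets the standard.
  Stage II.1 carried; the burden remains with the subscriber.
At Stage II.2 the subscriber must meet a scintilla of evidence (weight is at least 19): on (e) the weight is 28, ≥ 19, so (e) meets the standard; on (f) the weight is 26, ≥ 19, so (f) meets the standard.
  Stage II.2 carried; the final stage is satisfied.
With every stage satisfied, the subscriber prevails on this issue.
Per-issue: Issue I → subscriber; Issue II → subscriber. The subscriber must prevail on every issue; overall, the subscriber prevails.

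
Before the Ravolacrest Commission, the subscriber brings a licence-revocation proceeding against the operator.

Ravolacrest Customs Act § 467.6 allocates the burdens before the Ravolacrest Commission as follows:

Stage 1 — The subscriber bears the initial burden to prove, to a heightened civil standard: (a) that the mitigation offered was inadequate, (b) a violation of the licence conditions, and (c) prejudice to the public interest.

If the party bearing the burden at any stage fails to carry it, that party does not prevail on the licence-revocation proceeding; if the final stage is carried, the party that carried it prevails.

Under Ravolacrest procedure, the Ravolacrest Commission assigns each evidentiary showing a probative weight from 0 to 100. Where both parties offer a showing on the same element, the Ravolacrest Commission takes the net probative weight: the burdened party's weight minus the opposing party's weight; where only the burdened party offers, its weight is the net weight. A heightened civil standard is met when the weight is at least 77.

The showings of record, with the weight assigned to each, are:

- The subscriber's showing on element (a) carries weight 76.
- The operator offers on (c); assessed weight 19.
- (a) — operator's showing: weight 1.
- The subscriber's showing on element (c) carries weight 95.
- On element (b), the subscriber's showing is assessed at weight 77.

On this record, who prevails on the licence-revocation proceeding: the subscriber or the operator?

Stage 1 — burden on subscriber; standard: a heightened civil standard (weight is at least 77).
    (a): 76 − 1 = 75 < 77 [not met]
    (b): 77 ≥ 77 [met]
    (c): 95 − 19 = 76 < 77 [not met]
  Not every element is met, so the subscriber fails to carry Stage 1.
The analysis ends at Stage 1; the operator prevails.

operator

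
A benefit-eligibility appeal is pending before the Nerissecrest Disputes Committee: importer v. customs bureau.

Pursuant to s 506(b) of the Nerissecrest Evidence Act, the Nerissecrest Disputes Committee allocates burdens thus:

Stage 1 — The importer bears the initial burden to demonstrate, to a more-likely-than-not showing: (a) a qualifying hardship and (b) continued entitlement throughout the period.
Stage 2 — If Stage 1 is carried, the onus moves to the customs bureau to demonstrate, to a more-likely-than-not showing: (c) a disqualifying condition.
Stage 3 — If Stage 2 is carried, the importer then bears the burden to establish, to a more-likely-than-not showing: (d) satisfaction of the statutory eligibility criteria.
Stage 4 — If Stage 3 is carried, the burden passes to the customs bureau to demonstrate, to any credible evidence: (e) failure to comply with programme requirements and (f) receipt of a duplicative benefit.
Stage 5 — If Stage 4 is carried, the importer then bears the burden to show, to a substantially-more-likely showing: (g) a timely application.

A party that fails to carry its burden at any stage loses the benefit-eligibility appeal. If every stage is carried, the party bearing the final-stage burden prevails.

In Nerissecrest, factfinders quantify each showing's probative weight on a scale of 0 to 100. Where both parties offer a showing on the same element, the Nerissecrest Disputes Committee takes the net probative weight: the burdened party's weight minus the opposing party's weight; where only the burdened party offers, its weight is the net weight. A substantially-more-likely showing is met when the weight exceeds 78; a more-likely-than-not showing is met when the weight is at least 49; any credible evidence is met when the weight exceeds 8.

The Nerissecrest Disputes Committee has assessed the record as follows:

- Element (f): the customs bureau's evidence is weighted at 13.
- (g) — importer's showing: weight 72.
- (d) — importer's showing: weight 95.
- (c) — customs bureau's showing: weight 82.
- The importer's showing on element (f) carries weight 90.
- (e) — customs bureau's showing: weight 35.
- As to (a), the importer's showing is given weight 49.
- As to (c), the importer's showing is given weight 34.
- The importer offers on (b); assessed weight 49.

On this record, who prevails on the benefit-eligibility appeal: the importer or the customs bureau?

importer

Stage 1 (importer, a more-likely-than-not showing, weight is at least 49): (a) 49 ≥ 49 — meets; (b) 49 ≥ 49 — meets.
  Stage 1 carried; the burden shifts to the customs bureau.
Stage 2 (customs bureau, a more-likely-than-not showing, weight is at least 49): (c) net 82−34=48 < 49 — fails.
  The customs bureau does not carry Stage 2.
The analysis ends at Stage 2; the importer prevails.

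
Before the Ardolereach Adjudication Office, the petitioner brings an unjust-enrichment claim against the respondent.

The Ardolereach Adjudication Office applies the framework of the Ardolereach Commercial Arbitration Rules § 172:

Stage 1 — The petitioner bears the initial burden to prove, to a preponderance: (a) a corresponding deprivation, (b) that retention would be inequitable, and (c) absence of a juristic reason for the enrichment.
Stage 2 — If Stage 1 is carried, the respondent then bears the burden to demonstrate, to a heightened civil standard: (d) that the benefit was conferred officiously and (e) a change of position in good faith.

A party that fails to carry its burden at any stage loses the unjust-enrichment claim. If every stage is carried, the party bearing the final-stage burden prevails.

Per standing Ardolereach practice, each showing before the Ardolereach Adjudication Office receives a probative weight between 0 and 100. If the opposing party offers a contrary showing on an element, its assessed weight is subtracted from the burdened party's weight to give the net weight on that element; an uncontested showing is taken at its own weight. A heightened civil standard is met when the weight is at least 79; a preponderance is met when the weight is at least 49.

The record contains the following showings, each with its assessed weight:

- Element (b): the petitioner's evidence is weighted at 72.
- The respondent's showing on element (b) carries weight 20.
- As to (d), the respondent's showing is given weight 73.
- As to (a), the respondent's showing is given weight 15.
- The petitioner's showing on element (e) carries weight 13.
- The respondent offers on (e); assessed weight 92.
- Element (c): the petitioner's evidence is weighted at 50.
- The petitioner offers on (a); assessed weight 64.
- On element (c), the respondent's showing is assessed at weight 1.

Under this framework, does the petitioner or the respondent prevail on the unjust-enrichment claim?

petitioner

Stage 1 — burden on petitioner; standard: a preponderance (weight is at least 49).
    (a): 64 − 15 = 49 ≥ 49 [met]
    (b): 72 − 20 = 52 ≥ 49 [met]
    (c): 50 − 1 = 49 ≥ 49 [met]
  All elements met. The burden passes to the respondent.
Stage 2 — burden on respondent; standard: a heightened civil standard (weight is at least 79).
    (d): 73 < 79 [not met]
    (e): 92 − 13 = 79 ≥ 79 [met]
  Stage 2 not carried; the respondent fails its burden.
So the petitioner prevails.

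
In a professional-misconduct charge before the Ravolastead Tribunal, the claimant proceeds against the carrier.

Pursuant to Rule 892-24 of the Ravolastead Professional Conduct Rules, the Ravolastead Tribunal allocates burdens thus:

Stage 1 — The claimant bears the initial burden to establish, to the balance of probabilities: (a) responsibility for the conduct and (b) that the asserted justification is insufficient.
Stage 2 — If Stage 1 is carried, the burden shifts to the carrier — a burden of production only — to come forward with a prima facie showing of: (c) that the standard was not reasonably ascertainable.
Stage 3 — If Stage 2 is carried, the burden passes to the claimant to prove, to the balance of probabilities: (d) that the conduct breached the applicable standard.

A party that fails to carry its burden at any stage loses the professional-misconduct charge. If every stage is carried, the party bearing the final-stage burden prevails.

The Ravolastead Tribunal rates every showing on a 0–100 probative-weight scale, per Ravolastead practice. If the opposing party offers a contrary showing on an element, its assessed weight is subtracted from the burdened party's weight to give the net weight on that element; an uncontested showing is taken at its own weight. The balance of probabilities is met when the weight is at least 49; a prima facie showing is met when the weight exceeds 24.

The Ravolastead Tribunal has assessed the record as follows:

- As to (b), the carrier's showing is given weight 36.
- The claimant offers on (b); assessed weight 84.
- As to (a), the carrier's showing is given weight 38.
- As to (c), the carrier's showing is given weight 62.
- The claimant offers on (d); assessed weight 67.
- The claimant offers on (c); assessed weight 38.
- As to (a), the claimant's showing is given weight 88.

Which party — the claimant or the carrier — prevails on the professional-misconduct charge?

carrier

Stage 1 (claimant, the balance of probabilities, weight is at least 49): (a) net 88−38=50 ≥ 49 — meets; (b) net 84−36=48 < 49 — fails.
  Not every element is met, so the claimant fails to carry Stage 1.
So the carrier prevails.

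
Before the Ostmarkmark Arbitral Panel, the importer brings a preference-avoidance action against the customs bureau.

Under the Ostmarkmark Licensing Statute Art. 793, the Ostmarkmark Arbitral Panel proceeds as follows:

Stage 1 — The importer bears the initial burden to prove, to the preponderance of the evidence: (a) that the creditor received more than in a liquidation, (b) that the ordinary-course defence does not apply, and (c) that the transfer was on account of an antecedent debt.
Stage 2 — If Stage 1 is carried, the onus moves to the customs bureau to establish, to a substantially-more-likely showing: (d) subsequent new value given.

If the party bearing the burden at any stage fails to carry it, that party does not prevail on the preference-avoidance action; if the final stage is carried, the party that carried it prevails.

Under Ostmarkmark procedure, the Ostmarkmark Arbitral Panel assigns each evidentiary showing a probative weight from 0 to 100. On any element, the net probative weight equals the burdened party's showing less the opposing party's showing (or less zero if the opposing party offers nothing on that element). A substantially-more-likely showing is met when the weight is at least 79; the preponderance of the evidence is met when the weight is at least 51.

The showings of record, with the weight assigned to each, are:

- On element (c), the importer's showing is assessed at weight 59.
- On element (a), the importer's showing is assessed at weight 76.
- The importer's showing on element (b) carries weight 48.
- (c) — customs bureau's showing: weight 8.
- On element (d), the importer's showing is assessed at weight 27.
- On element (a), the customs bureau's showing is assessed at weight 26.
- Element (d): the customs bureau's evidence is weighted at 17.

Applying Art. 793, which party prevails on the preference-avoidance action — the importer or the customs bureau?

customs bureau

Stage 1 (importer, the preponderance of the evidence, weight is at least 51): (a) net 76−26=50 < 51 — fails; (b) 48 < 51 — fails; (c) net 59−8=51 ≥ 51 — meets.
  The importer does not carry Stage 1.
So the customs bureau prevails.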